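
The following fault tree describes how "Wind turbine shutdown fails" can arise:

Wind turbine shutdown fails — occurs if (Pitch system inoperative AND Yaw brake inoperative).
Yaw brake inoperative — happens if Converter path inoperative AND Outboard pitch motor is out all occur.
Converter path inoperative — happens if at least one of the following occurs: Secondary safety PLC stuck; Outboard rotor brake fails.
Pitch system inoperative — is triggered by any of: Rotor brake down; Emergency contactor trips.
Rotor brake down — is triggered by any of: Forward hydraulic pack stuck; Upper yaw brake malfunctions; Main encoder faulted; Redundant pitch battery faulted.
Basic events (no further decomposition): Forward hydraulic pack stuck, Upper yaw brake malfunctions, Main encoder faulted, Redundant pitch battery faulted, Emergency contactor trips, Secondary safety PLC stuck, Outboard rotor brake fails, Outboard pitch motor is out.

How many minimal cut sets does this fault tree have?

10

Rotor brake down [OR]: union of children's cut sets → 4 cut set(s).
Pitch system inoperative [OR]: union of children's cut sets → 5 cut set(s).
Converter path inoperative [OR]: union of children's cut sets → 2 cut set(s).
Yaw brake inoperative [AND]: one cut set from each child combined → 2 × 1 = 2 cut set(s).
Wind turbine shutdown fails [AND]: one cut set from each child combined → 5 × 2 = 10 cut set(s).
Minimal cut sets: {Forward hydraulic pack stuck, Outboard pitch motor is out, Secondary safety PLC stuck}; {Forward hydraulic pack stuck, Outboard pitch motor is out, Outboard rotor brake fails}; {Outboard pitch motor is out, Secondary safety PLC stuck, Upper yaw brake malfunctions}; {Outboard pitch motor is out, Outboard rotor brake fails, Upper yaw brake malfunctions}; {Main encoder faulted, Outboard pitch motor is out, Secondary safety PLC stuck}; {Main encoder faulted, Outboard pitch motor is out, Outboard rotor brake fails}; {Outboard pitch motor is out, Redundant pitch battery faulted, Secondary safety PLC stuck}; {Outboard pitch motor is out, Outboard rotor brake fails, Redundant pitch battery faulted}; {Emergency contactor trips, Outboard pitch motor is out, Secondary safety PLC stuck}; {Emergency contactor trips, Outboard pitch motor is out, Outboard rotor brake fails}.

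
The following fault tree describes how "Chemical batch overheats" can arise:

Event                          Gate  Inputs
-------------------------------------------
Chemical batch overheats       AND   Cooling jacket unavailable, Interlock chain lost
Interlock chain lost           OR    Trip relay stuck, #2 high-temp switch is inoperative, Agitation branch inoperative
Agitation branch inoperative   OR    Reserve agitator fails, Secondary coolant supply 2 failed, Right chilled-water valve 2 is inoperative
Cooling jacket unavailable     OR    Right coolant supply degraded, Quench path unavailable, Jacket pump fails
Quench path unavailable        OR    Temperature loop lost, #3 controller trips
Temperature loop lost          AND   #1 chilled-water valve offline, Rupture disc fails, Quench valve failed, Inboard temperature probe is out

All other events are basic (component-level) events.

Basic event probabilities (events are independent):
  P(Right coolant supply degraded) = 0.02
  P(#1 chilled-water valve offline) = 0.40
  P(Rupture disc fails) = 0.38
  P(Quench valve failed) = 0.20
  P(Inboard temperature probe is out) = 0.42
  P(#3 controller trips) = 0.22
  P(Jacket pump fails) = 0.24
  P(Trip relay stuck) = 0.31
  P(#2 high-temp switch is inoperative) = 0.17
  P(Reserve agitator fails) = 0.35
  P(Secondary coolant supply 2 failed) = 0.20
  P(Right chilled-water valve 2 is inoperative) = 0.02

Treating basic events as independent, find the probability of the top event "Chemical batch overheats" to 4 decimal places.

P(Temperature loop lost) [AND] = 0.40 × 0.38 × 0.20 × 0.42 = 0.012768
P(Quench path unavailable) [OR] = 1 − (1−0.012768) × (1−0.22) = 0.229959
P(Cooling jacket unavailable) [OR] = 1 − (1−0.02) × (1−0.229959) × (1−0.24) = 0.426473
P(Agitation branch inoperative) [OR] = 1 − (1−0.35) × (1−0.20) × (1−0.02) = 0.490400
P(Interlock chain lost) [OR] = 1 − (1−0.31) × (1−0.17) × (1−0.490400) = 0.708152
P(Chemical batch overheats) [AND] = 0.426473 × 0.708152 = 0.302008
Rounded to 4 decimal places: P(Chemical batch overheats) ≈ 0.3020.

0.3020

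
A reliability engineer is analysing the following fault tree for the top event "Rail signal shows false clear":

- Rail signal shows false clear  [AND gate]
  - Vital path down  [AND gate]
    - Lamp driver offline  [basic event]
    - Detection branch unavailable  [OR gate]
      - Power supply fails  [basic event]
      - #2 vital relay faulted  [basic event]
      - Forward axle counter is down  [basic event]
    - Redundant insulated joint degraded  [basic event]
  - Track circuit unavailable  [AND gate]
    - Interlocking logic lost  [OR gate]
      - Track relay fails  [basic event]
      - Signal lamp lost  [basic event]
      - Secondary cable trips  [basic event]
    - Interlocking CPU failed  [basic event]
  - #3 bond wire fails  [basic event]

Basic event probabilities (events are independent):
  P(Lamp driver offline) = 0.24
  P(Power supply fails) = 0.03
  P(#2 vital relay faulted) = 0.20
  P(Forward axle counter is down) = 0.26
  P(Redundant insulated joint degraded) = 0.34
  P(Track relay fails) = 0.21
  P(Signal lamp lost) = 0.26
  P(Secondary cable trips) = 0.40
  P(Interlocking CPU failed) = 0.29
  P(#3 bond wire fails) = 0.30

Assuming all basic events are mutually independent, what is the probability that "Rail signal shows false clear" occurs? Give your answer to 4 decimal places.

P(Detection branch unavailable) [OR] = 1 − (1−0.03) × (1−0.20) × (1−0.26) = 0.425760
P(Vital path down) [AND] = 0.24 × 0.425760 × 0.34 = 0.034742
P(Interlocking logic lost) [OR] = 1 − (1−0.21) × (1−0.26) × (1−0.40) = 0.649240
P(Track circuit unavailable) [AND] = 0.649240 × 0.29 = 0.188280
P(Rail signal shows false clear) [AND] = 0.034742 × 0.188280 × 0.30 = 0.001962
Rounded to 4 decimal places: P(Rail signal shows false clear) ≈ 0.0020.

0.0020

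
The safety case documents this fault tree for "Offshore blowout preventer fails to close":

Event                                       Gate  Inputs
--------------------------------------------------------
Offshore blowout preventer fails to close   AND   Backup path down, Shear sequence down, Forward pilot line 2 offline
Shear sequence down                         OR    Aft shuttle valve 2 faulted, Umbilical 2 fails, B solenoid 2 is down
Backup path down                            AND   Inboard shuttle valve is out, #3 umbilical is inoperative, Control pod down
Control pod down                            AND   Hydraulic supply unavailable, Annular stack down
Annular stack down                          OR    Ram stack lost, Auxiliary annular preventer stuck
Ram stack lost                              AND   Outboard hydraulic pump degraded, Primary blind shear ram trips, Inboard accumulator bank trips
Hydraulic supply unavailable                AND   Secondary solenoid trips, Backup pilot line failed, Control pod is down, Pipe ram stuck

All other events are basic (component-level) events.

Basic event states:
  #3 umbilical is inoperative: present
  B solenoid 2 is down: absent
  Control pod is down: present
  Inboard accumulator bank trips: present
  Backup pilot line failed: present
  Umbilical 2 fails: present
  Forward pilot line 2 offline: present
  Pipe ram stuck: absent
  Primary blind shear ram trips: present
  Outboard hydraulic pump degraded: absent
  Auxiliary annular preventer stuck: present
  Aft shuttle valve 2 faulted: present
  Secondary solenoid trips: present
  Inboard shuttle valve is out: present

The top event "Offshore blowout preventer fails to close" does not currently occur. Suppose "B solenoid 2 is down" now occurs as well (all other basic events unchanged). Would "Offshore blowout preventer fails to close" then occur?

No

Counterfactual: set "B solenoid 2 is down" to occurred.
Hydraulic supply unavailable [AND]: Secondary solenoid trips=occurs, Backup pilot line failed=occurs, Control pod is down=occurs, Pipe ram stuck=not → not all inputs occur → does not occur.
Ram stack lost [AND]: Outboard hydraulic pump degraded=not, Primary blind shear ram trips=occurs, Inboard accumulator bank trips=occurs → not all inputs occur → does not occur.
Annular stack down [OR]: Ram stack lost=not, Auxiliary annular preventer stuck=occurs → at least one input occurs → occurs.
Control pod down [AND]: Hydraulic supply unavailable=not, Annular stack down=occurs → not all inputs occur → does not occur.
Backup path down [AND]: Inboard shuttle valve is out=occurs, #3 umbilical is inoperative=occurs, Control pod down=not → not all inputs occur → does not occur.
Shear sequence down [OR]: Aft shuttle valve 2 faulted=occurs, Umbilical 2 fails=occurs, B solenoid 2 is down=occurs → at least one input occurs → occurs.
Offshore blowout preventer fails to close [AND]: Backup path down=not, Shear sequence down=occurs, Forward pilot line 2 offline=occurs → not all inputs occur → does not occur.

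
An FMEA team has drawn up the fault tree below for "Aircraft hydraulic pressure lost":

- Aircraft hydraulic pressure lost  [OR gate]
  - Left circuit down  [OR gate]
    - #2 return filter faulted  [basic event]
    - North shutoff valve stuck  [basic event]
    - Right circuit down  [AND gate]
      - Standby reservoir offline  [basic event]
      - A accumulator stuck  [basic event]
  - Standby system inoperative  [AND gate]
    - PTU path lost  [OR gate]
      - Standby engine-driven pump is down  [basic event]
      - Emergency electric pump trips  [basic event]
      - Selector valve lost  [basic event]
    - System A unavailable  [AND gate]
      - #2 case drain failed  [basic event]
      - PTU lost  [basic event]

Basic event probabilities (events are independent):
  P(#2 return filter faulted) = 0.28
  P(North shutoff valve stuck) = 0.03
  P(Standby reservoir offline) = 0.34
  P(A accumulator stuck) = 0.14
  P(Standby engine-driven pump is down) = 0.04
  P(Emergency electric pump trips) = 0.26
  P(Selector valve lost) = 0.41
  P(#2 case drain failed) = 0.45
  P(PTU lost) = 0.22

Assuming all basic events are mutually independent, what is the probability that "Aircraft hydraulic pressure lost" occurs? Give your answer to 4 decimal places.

P(Right circuit down) [AND] = 0.34 × 0.14 = 0.047600
P(Left circuit down) [OR] = 1 − (1−0.28) × (1−0.03) × (1−0.047600) = 0.334844
P(PTU path lost) [OR] = 1 − (1−0.04) × (1−0.26) × (1−0.41) = 0.580864
P(System A unavailable) [AND] = 0.45 × 0.22 = 0.099000
P(Standby system inoperative) [AND] = 0.580864 × 0.099000 = 0.057506
P(Aircraft hydraulic pressure lost) [OR] = 1 − (1−0.334844) × (1−0.057506) = 0.373094
Rounded to 4 decimal places: P(Aircraft hydraulic pressure lost) ≈ 0.3731.

0.3731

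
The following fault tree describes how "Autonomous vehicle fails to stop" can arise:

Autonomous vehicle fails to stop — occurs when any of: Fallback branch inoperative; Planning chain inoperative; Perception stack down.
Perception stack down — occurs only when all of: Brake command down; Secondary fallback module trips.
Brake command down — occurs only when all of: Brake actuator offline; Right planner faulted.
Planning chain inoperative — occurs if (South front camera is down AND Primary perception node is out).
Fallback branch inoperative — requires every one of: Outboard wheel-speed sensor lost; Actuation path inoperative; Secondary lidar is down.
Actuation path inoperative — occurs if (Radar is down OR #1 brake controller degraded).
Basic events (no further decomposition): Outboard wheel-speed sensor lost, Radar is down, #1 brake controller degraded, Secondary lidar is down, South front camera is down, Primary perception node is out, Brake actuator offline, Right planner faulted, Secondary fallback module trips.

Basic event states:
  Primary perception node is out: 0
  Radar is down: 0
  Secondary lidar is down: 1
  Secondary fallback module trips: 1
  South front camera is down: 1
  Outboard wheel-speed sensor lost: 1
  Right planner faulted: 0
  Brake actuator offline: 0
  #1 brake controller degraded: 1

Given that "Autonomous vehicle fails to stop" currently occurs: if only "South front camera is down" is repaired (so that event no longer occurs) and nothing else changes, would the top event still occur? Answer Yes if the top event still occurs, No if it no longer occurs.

Yes

Counterfactual: set "South front camera is down" to not occurred.
Actuation path inoperative [OR]: Radar is down=not, #1 brake controller degraded=occurs → at least one input occurs → occurs.
Fallback branch inoperative [AND]: Outboard wheel-speed sensor lost=occurs, Actuation path inoperative=occurs, Secondary lidar is down=occurs → all inputs occur → occurs.
Planning chain inoperative [AND]: South front camera is down=not, Primary perception node is out=not → not all inputs occur → does not occur.
Brake command down [AND]: Brake actuator offline=not, Right planner faulted=not → not all inputs occur → does not occur.
Perception stack down [AND]: Brake command down=not, Secondary fallback module trips=occurs → not all inputs occur → does not occur.
Autonomous vehicle fails to stop [OR]: Fallback branch inoperative=occurs, Planning chain inoperative=not, Perception stack down=not → at least one input occurs → occurs.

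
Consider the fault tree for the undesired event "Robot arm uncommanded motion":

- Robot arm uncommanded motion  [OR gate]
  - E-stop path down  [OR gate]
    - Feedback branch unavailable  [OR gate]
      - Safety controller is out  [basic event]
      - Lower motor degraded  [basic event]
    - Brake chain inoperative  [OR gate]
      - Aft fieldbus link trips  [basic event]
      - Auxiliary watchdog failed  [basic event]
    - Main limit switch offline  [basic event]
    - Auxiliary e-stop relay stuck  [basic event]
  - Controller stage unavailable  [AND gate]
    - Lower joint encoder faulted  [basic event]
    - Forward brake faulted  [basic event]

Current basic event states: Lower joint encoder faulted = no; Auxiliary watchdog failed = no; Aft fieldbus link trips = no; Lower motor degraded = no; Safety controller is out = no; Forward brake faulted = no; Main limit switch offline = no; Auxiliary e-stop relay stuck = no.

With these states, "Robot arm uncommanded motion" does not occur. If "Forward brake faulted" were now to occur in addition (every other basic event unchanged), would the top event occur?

No

Counterfactual: set "Forward brake faulted" to occurred.
Feedback branch unavailable [OR]: Safety controller is out=not, Lower motor degraded=not → no input occurs → does not occur.
Brake chain inoperative [OR]: Aft fieldbus link trips=not, Auxiliary watchdog failed=not → no input occurs → does not occur.
E-stop path down [OR]: Feedback branch unavailable=not, Brake chain inoperative=not, Main limit switch offline=not, Auxiliary e-stop relay stuck=not → no input occurs → does not occur.
Controller stage unavailable [AND]: Lower joint encoder faulted=not, Forward brake faulted=occurs → not all inputs occur → does not occur.
Robot arm uncommanded motion [OR]: E-stop path down=not, Controller stage unavailable=not → no input occurs → does not occur.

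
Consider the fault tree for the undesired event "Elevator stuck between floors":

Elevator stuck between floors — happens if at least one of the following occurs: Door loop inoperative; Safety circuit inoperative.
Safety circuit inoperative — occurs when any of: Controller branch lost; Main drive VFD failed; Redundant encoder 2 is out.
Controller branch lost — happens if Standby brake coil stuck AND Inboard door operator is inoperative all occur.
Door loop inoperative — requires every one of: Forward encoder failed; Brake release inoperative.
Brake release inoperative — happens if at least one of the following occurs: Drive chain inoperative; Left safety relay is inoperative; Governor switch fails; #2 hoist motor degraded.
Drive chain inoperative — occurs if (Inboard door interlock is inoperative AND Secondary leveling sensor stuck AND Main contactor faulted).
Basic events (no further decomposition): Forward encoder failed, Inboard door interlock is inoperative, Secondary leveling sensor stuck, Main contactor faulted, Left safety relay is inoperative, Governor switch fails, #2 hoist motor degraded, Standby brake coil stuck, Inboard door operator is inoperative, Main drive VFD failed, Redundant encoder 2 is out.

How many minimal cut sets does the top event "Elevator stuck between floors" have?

Drive chain inoperative [AND]: one cut set from each child combined → 1 × 1 × 1 = 1 cut set(s).
Brake release inoperative [OR]: union of children's cut sets → 4 cut set(s).
Door loop inoperative [AND]: one cut set from each child combined → 1 × 4 = 4 cut set(s).
Controller branch lost [AND]: one cut set from each child combined → 1 × 1 = 1 cut set(s).
Safety circuit inoperative [OR]: union of children's cut sets → 3 cut set(s).
Elevator stuck between floors [OR]: union of children's cut sets → 7 cut set(s).
Minimal cut sets: {Forward encoder failed, Inboard door interlock is inoperative, Main contactor faulted, Secondary leveling sensor stuck}; {Forward encoder failed, Left safety relay is inoperative}; {Forward encoder failed, Governor switch fails}; {#2 hoist motor degraded, Forward encoder failed}; {Inboard door operator is inoperative, Standby brake coil stuck}; {Main drive VFD failed}; {Redundant encoder 2 is out}.

7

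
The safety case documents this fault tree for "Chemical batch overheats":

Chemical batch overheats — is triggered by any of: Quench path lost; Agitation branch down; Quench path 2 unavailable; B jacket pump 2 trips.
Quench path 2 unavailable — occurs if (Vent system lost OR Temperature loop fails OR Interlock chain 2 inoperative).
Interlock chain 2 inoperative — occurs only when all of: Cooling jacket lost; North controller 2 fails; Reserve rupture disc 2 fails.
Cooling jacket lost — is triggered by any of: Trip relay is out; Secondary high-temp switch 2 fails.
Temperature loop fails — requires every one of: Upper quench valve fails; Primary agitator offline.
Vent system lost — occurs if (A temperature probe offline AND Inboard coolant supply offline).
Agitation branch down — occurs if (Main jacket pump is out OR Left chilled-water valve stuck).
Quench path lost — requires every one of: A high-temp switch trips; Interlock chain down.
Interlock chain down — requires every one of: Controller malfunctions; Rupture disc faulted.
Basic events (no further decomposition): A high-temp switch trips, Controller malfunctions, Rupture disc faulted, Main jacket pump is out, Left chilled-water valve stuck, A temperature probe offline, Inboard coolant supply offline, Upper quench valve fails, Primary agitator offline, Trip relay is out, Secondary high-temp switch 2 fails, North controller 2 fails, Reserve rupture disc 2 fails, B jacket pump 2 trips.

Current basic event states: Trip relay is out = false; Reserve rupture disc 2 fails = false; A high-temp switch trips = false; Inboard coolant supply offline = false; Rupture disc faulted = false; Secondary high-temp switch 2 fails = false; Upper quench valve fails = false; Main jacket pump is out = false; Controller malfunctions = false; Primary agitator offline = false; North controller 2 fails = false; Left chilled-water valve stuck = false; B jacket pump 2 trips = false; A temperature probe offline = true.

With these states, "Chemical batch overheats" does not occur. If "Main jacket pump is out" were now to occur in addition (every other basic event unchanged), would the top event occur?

Counterfactual: set "Main jacket pump is out" to occurred.
Interlock chain down [AND]: Controller malfunctions=not, Rupture disc faulted=not → not all inputs occur → does not occur.
Quench path lost [AND]: A high-temp switch trips=not, Interlock chain down=not → not all inputs occur → does not occur.
Agitation branch down [OR]: Main jacket pump is out=occurs, Left chilled-water valve stuck=not → at least one input occurs → occurs.
Vent system lost [AND]: A temperature probe offline=occurs, Inboard coolant supply offline=not → not all inputs occur → does not occur.
Temperature loop fails [AND]: Upper quench valve fails=not, Primary agitator offline=not → not all inputs occur → does not occur.
Cooling jacket lost [OR]: Trip relay is out=not, Secondary high-temp switch 2 fails=not → no input occurs → does not occur.
Interlock chain 2 inoperative [AND]: Cooling jacket lost=not, North controller 2 fails=not, Reserve rupture disc 2 fails=not → not all inputs occur → does not occur.
Quench path 2 unavailable [OR]: Vent system lost=not, Temperature loop fails=not, Interlock chain 2 inoperative=not → no input occurs → does not occur.
Chemical batch overheats [OR]: Quench path lost=not, Agitation branch down=occurs, Quench path 2 unavailable=not, B jacket pump 2 trips=not → at least one input occurs → occurs.

Yes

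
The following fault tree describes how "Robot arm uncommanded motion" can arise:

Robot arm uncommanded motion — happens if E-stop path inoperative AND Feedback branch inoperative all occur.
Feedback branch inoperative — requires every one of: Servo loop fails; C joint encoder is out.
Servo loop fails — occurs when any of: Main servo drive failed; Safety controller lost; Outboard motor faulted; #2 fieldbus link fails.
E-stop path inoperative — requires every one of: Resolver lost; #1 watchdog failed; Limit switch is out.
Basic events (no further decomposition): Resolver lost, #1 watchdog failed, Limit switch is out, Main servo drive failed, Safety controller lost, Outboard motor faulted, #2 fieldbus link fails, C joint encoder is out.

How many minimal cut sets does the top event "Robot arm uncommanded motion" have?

E-stop path inoperative [AND]: one cut set from each child combined → 1 × 1 × 1 = 1 cut set(s).
Servo loop fails [OR]: union of children's cut sets → 4 cut set(s).
Feedback branch inoperative [AND]: one cut set from each child combined → 4 × 1 = 4 cut set(s).
Robot arm uncommanded motion [AND]: one cut set from each child combined → 1 × 4 = 4 cut set(s).
Minimal cut sets: {#1 watchdog failed, C joint encoder is out, Limit switch is out, Main servo drive failed, Resolver lost}; {#1 watchdog failed, C joint encoder is out, Limit switch is out, Resolver lost, Safety controller lost}; {#1 watchdog failed, C joint encoder is out, Limit switch is out, Outboard motor faulted, Resolver lost}; {#1 watchdog failed, #2 fieldbus link fails, C joint encoder is out, Limit switch is out, Resolver lost}.

4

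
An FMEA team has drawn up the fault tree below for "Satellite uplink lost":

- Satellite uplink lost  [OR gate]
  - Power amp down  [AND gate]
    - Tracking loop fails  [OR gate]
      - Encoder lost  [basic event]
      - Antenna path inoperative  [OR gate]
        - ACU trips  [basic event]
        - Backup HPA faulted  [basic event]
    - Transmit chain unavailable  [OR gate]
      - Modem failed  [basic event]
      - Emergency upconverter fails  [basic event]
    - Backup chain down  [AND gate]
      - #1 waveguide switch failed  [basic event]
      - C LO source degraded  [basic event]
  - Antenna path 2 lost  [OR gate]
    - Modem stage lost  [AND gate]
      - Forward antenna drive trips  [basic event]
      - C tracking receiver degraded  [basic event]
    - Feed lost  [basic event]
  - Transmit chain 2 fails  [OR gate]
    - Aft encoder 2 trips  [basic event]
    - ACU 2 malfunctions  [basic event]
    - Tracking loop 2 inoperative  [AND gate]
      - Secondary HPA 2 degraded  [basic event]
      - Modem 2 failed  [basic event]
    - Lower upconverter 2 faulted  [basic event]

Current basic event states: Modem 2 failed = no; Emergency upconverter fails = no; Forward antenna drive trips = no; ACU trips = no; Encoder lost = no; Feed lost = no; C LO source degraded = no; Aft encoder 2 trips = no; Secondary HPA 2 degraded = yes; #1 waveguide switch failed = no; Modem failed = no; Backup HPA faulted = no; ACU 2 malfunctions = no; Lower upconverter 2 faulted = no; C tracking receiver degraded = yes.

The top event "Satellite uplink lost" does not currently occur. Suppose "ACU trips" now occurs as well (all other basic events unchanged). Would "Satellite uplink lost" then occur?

Counterfactual: set "ACU trips" to occurred.
Antenna path inoperative [OR]: ACU trips=occurs, Backup HPA faulted=not → at least one input occurs → occurs.
Tracking loop fails [OR]: Encoder lost=not, Antenna path inoperative=occurs → at least one input occurs → occurs.
Transmit chain unavailable [OR]: Modem failed=not, Emergency upconverter fails=not → no input occurs → does not occur.
Backup chain down [AND]: #1 waveguide switch failed=not, C LO source degraded=not → not all inputs occur → does not occur.
Power amp down [AND]: Tracking loop fails=occurs, Transmit chain unavailable=not, Backup chain down=not → not all inputs occur → does not occur.
Modem stage lost [AND]: Forward antenna drive trips=not, C tracking receiver degraded=occurs → not all inputs occur → does not occur.
Antenna path 2 lost [OR]: Modem stage lost=not, Feed lost=not → no input occurs → does not occur.
Tracking loop 2 inoperative [AND]: Secondary HPA 2 degraded=occurs, Modem 2 failed=not → not all inputs occur → does not occur.
Transmit chain 2 fails [OR]: Aft encoder 2 trips=not, ACU 2 malfunctions=not, Tracking loop 2 inoperative=not, Lower upconverter 2 faulted=not → no input occurs → does not occur.
Satellite uplink lost [OR]: Power amp down=not, Antenna path 2 lost=not, Transmit chain 2 fails=not → no input occurs → does not occur.

No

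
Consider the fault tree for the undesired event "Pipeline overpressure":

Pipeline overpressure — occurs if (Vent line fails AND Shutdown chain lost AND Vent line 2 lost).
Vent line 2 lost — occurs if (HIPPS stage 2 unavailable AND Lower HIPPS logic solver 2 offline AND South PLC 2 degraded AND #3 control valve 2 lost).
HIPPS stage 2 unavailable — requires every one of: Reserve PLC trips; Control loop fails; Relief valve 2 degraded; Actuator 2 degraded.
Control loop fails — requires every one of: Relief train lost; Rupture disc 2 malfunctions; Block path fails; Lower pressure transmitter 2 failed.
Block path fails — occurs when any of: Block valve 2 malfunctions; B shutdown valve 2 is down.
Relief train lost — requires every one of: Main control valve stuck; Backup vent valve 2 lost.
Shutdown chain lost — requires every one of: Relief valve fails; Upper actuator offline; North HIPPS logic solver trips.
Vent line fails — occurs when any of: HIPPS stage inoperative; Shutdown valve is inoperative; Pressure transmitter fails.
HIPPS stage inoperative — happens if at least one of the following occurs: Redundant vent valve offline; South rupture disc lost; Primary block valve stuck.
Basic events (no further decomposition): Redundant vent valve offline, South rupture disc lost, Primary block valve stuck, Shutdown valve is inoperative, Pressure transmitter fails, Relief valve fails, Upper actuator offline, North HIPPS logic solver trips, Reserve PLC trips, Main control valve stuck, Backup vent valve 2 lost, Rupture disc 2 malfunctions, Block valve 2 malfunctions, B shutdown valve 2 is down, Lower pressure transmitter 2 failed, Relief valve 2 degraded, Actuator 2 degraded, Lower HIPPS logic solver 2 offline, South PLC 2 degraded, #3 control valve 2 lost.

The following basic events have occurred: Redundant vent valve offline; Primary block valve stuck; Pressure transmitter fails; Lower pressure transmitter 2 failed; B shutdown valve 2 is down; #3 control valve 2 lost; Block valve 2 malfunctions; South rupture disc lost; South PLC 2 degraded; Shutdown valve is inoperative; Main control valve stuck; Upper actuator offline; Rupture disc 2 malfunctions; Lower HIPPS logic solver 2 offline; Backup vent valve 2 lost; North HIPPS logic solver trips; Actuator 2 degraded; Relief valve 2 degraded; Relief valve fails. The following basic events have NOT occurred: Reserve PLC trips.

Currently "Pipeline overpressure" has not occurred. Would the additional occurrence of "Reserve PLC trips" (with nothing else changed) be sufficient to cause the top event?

Yes

Counterfactual: set "Reserve PLC trips" to occurred.
HIPPS stage inoperative [OR]: Redundant vent valve offline=occurs, South rupture disc lost=occurs, Primary block valve stuck=occurs → at least one input occurs → occurs.
Vent line fails [OR]: HIPPS stage inoperative=occurs, Shutdown valve is inoperative=occurs, Pressure transmitter fails=occurs → at least one input occurs → occurs.
Shutdown chain lost [AND]: Relief valve fails=occurs, Upper actuator offline=occurs, North HIPPS logic solver trips=occurs → all inputs occur → occurs.
Relief train lost [AND]: Main control valve stuck=occurs, Backup vent valve 2 lost=occurs → all inputs occur → occurs.
Block path fails [OR]: Block valve 2 malfunctions=occurs, B shutdown valve 2 is down=occurs → at least one input occurs → occurs.
Control loop fails [AND]: Relief train lost=occurs, Rupture disc 2 malfunctions=occurs, Block path fails=occurs, Lower pressure transmitter 2 failed=occurs → all inputs occur → occurs.
HIPPS stage 2 unavailable [AND]: Reserve PLC trips=occurs, Control loop fails=occurs, Relief valve 2 degraded=occurs, Actuator 2 degraded=occurs → all inputs occur → occurs.
Vent line 2 lost [AND]: HIPPS stage 2 unavailable=occurs, Lower HIPPS logic solver 2 offline=occurs, South PLC 2 degraded=occurs, #3 control valve 2 lost=occurs → all inputs occur → occurs.
Pipeline overpressure [AND]: Vent line fails=occurs, Shutdown chain lost=occurs, Vent line 2 lost=occurs → all inputs occur → occurs.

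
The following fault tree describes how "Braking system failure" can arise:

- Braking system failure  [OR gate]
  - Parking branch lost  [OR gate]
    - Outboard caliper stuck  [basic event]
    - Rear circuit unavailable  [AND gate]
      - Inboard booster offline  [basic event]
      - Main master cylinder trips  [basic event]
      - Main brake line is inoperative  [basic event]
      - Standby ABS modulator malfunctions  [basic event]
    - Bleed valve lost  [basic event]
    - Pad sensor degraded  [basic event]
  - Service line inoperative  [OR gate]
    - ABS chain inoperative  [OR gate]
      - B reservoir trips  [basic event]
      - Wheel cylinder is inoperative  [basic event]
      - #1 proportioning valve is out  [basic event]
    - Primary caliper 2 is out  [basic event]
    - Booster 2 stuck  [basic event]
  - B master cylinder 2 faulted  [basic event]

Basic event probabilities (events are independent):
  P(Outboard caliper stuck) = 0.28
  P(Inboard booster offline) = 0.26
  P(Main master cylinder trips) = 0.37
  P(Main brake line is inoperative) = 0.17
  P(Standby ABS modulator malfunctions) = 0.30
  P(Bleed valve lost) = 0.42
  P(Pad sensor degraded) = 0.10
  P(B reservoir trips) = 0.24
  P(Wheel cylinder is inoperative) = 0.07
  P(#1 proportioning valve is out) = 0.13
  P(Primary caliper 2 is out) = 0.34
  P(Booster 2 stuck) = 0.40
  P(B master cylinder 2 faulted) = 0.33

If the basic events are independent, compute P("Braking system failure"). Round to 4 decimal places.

P(Rear circuit unavailable) [AND] = 0.26 × 0.37 × 0.17 × 0.30 = 0.004906
P(Parking branch lost) [OR] = 1 − (1−0.28) × (1−0.004906) × (1−0.42) × (1−0.10) = 0.626004
P(ABS chain inoperative) [OR] = 1 − (1−0.24) × (1−0.07) × (1−0.13) = 0.385084
P(Service line inoperative) [OR] = 1 − (1−0.385084) × (1−0.34) × (1−0.40) = 0.756493
P(Braking system failure) [OR] = 1 − (1−0.626004) × (1−0.756493) × (1−0.33) = 0.938983
Rounded to 4 decimal places: P(Braking system failure) ≈ 0.9390.

0.9390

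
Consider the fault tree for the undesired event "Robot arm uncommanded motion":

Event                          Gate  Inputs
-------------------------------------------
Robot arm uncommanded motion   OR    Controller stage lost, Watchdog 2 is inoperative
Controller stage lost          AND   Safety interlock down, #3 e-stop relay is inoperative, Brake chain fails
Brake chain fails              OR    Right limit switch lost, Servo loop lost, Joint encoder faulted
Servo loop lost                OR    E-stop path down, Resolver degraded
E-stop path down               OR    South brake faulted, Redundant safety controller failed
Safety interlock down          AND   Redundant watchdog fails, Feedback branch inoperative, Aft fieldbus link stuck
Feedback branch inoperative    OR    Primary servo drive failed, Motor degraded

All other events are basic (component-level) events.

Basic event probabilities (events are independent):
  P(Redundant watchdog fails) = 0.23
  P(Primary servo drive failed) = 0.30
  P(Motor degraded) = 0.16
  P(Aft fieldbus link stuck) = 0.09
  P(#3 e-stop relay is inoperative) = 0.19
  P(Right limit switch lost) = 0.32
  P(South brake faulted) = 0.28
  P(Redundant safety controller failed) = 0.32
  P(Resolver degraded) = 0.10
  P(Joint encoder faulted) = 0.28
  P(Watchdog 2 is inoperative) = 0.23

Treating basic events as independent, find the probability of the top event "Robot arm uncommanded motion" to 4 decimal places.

P(Feedback branch inoperative) [OR] = 1 − (1−0.30) × (1−0.16) = 0.412000
P(Safety interlock down) [AND] = 0.23 × 0.412000 × 0.09 = 0.008528
P(E-stop path down) [OR] = 1 − (1−0.28) × (1−0.32) = 0.510400
P(Servo loop lost) [OR] = 1 − (1−0.510400) × (1−0.10) = 0.559360
P(Brake chain fails) [OR] = 1 − (1−0.32) × (1−0.559360) × (1−0.28) = 0.784263
P(Controller stage lost) [AND] = 0.008528 × 0.19 × 0.784263 = 0.001271
P(Robot arm uncommanded motion) [OR] = 1 − (1−0.001271) × (1−0.23) = 0.230979
Rounded to 4 decimal places: P(Robot arm uncommanded motion) ≈ 0.2310.

0.2310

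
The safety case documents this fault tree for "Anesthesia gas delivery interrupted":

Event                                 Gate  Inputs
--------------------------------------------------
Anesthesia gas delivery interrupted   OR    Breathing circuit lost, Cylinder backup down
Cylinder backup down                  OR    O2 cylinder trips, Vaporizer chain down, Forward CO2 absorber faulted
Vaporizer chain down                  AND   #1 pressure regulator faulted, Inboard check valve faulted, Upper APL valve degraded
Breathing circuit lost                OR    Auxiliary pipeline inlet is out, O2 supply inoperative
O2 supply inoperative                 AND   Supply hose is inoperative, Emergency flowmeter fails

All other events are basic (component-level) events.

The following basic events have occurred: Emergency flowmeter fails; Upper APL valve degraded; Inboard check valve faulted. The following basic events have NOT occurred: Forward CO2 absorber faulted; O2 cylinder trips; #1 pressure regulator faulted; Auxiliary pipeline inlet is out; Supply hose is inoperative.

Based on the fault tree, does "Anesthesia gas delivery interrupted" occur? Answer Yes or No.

O2 supply inoperative [AND]: Supply hose is inoperative=not, Emergency flowmeter fails=occurs → not all inputs occur → does not occur.
Breathing circuit lost [OR]: Auxiliary pipeline inlet is out=not, O2 supply inoperative=not → no input occurs → does not occur.
Vaporizer chain down [AND]: #1 pressure regulator faulted=not, Inboard check valve faulted=occurs, Upper APL valve degraded=occurs → not all inputs occur → does not occur.
Cylinder backup down [OR]: O2 cylinder trips=not, Vaporizer chain down=not, Forward CO2 absorber faulted=not → no input occurs → does not occur.
Anesthesia gas delivery interrupted [OR]: Breathing circuit lost=not, Cylinder backup down=not → no input occurs → does not occur.

No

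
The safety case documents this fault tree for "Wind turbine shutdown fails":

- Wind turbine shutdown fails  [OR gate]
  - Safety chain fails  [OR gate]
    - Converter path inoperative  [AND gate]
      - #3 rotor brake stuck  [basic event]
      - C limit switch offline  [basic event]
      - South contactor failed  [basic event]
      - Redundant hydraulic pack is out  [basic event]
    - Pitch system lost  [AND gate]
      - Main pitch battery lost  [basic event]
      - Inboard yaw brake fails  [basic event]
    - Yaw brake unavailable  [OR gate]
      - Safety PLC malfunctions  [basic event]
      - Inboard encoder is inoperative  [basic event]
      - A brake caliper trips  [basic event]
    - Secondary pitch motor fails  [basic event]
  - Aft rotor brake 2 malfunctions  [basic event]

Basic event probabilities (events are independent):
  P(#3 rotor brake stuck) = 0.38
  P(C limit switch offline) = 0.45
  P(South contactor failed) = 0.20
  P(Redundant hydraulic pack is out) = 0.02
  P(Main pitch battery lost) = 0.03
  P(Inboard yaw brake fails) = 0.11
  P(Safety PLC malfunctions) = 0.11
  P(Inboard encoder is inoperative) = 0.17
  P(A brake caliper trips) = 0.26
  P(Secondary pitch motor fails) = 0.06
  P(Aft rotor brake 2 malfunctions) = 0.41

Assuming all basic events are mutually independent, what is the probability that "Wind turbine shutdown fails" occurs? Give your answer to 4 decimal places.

0.6980

P(Converter path inoperative) [AND] = 0.38 × 0.45 × 0.20 × 0.02 = 0.000684
P(Pitch system lost) [AND] = 0.03 × 0.11 = 0.003300
P(Yaw brake unavailable) [OR] = 1 − (1−0.11) × (1−0.17) × (1−0.26) = 0.453362
P(Safety chain fails) [OR] = 1 − (1−0.000684) × (1−0.003300) × (1−0.453362) × (1−0.06) = 0.488206
P(Wind turbine shutdown fails) [OR] = 1 − (1−0.488206) × (1−0.41) = 0.698042
Rounded to 4 decimal places: P(Wind turbine shutdown fails) ≈ 0.6980.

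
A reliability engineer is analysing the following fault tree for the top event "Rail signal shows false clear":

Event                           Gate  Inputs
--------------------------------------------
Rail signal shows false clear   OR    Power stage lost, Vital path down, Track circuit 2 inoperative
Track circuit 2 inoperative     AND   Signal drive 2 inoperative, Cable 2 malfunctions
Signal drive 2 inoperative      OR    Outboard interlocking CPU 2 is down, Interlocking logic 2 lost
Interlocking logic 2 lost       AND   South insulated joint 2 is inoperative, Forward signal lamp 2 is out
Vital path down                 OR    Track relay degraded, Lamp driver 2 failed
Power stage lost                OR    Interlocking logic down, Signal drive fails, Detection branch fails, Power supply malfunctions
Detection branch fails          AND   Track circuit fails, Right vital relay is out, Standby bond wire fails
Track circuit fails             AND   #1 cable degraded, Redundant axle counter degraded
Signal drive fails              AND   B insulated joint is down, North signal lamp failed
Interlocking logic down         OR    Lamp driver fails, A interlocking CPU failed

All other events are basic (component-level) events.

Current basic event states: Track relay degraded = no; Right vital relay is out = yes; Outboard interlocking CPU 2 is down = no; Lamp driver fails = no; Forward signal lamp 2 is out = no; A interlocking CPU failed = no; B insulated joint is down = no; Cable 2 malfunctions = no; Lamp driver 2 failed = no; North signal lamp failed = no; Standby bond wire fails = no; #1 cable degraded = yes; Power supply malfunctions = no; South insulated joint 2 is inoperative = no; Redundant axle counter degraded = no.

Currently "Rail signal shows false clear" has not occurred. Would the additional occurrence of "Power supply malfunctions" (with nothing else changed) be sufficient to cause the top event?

Yes

Counterfactual: set "Power supply malfunctions" to occurred.
Interlocking logic down [OR]: Lamp driver fails=not, A interlocking CPU failed=not → no input occurs → does not occur.
Signal drive fails [AND]: B insulated joint is down=not, North signal lamp failed=not → not all inputs occur → does not occur.
Track circuit fails [AND]: #1 cable degraded=occurs, Redundant axle counter degraded=not → not all inputs occur → does not occur.
Detection branch fails [AND]: Track circuit fails=not, Right vital relay is out=occurs, Standby bond wire fails=not → not all inputs occur → does not occur.
Power stage lost [OR]: Interlocking logic down=not, Signal drive fails=not, Detection branch fails=not, Power supply malfunctions=occurs → at least one input occurs → occurs.
Vital path down [OR]: Track relay degraded=not, Lamp driver 2 failed=not → no input occurs → does not occur.
Interlocking logic 2 lost [AND]: South insulated joint 2 is inoperative=not, Forward signal lamp 2 is out=not → not all inputs occur → does not occur.
Signal drive 2 inoperative [OR]: Outboard interlocking CPU 2 is down=not, Interlocking logic 2 lost=not → no input occurs → does not occur.
Track circuit 2 inoperative [AND]: Signal drive 2 inoperative=not, Cable 2 malfunctions=not → not all inputs occur → does not occur.
Rail signal shows false clear [OR]: Power stage lost=occurs, Vital path down=not, Track circuit 2 inoperative=not → at least one input occurs → occurs.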